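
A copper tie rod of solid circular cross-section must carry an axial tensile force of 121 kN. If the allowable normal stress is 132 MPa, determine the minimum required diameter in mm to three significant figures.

34.2 mm

Required area A ≥ P/σ_allow = 121000/132 = 916.7 mm².
For a solid circular section, d ≥ √(4A/π) = 34.16 mm.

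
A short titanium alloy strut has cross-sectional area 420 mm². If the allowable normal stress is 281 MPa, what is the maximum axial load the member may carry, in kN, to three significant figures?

P_max = σ_allow · A = 281 · 420 = 118000 N = 118 kN.

118 kN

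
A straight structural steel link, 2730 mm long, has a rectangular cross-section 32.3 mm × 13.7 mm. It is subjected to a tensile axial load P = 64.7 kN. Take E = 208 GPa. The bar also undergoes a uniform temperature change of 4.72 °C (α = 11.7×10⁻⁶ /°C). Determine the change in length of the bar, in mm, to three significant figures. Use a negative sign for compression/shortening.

2.07 mm

A = 442.5 mm².
δ_mech = NL/(AE) = 64700·2730/(442.5·208000) = 1.919 mm.
δ_thermal = αLΔT = 11.7e-6·2730·4.72 = 0.1508 mm.
δ = δ_mech + δ_thermal = 2.07 mm.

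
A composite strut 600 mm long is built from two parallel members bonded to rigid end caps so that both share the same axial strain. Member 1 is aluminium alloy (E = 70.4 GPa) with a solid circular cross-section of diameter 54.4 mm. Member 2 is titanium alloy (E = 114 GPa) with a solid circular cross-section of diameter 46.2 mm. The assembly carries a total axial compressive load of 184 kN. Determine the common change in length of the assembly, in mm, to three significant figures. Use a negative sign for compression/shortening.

A_1 = 2324 mm².
A_2 = 1676 mm².
Equal strain + equilibrium ⇒ each member carries load in proportion to AE: A₁E₁ = 163600000 N, A₂E₂ = 191100000 N, ΣAE = 354700000 N.
δ = PL/ΣAE = -184000·600/354700000 = -0.3112 mm.

-0.311 mm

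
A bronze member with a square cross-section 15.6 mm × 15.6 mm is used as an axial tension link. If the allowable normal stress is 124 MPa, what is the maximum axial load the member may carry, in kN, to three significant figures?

30.2 kN

A = 243.4 mm².
P_max = σ_allow · A = 124 · 243.4 = 30180 N = 30.18 kN.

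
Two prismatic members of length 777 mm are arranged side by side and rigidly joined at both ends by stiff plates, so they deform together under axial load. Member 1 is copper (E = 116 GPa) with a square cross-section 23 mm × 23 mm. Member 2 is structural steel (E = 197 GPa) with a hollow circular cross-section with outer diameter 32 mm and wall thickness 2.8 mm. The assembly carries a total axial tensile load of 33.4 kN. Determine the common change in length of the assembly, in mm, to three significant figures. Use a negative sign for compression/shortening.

A_1 = 529 mm².
A_2 = 256.9 mm².
Equal strain + equilibrium ⇒ each member carries load in proportion to AE: A₁E₁ = 61360000 N, A₂E₂ = 50600000 N, ΣAE = 112000000 N.
δ = PL/ΣAE = 33400·777/112000000 = 0.2318 mm.

0.232 mm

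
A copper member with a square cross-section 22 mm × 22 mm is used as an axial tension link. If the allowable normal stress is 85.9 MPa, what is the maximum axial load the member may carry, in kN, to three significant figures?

A = 484 mm².
P_max = σ_allow · A = 85.9 · 484 = 41580 N = 41.58 kN.

41.6 kN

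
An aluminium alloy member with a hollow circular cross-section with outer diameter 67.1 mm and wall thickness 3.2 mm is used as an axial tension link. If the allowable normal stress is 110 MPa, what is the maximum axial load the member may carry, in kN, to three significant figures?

70.7 kN

A = 642.4 mm².
P_max = σ_allow · A = 110 · 642.4 = 70660 N = 70.66 kN.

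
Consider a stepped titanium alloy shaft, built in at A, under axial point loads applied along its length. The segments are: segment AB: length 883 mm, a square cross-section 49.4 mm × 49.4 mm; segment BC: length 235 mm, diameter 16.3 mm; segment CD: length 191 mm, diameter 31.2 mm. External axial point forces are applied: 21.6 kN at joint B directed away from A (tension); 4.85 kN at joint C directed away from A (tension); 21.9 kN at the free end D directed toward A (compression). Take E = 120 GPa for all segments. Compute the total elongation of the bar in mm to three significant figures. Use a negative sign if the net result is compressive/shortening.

-0.192 mm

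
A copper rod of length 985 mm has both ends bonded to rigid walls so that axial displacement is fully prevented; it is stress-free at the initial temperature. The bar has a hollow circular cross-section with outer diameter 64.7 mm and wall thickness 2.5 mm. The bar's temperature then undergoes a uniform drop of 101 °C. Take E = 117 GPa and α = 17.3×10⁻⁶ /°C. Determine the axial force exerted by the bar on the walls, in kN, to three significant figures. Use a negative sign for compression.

Free thermal expansion αLΔT = 17.3e-6 · 985 · -101 = -1.721 mm.
The walls impose strain ε = −(-1.721)/985 = 1.7473e-03; σ = Eε = 117000 · 1.7473e-03 = 204.4 MPa.
Wall reaction R = σ·A = 204.4·488.5 = 99870 N = 99.87 kN.

99.9 kN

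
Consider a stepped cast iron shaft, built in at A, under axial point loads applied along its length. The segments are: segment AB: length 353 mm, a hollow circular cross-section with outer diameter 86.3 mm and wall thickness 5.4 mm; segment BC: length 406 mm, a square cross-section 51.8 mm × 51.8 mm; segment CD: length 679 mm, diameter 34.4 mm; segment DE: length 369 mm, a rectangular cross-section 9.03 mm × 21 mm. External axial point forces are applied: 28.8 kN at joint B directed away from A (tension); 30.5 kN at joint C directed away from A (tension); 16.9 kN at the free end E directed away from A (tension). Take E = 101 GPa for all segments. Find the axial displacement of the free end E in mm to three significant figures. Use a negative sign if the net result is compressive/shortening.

0.713 mm

Internal axial forces (sectioning from the free end, tension +): N_DE = 16.9 kN, N_CD = 16.9 kN, N_BC = 47.4 kN, N_AB = 76.2 kN.
A_AB = 1372 mm².
A_BC = 2683 mm².
A_CD = 929.4 mm².
A_DE = 189.6 mm².
δ_AB = 76200·353/(1372·101000) = 0.1941 mm
δ_BC = 47400·406/(2683·101000) = 0.07101 mm
δ_CD = 16900·679/(929.4·101000) = 0.1222 mm
δ_DE = 16900·369/(189.6·101000) = 0.3256 mm
δ = Σδ_i = 0.7129 mm.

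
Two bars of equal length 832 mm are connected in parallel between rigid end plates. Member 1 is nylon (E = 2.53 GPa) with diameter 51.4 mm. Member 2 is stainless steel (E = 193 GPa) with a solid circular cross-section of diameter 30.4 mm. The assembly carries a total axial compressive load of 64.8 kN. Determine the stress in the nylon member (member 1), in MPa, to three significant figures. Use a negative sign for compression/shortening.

-1.13 MPa

A_1 = 2075 mm².
A_2 = 725.8 mm².
Equal strain + equilibrium ⇒ each member carries load in proportion to AE: A₁E₁ = 5250000 N, A₂E₂ = 140100000 N, ΣAE = 145300000 N.
σ₁ = P·E₁/ΣAE = -64800·2530/145300000 = -1.128 MPa.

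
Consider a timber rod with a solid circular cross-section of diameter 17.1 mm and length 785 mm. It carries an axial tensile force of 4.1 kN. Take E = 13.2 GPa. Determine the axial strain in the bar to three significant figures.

0.00135

A = 229.7 mm².
σ = N/A = 17.85 MPa; ε = σ/E = 17.85/13200 = 1.352e-03.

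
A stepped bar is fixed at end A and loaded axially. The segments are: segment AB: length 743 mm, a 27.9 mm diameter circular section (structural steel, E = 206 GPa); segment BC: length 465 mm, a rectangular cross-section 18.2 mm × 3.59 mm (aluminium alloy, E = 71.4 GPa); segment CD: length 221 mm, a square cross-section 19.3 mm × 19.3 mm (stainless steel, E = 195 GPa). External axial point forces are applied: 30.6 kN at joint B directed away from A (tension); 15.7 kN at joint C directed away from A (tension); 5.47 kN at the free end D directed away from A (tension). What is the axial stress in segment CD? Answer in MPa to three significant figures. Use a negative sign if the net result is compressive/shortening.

14.7 MPa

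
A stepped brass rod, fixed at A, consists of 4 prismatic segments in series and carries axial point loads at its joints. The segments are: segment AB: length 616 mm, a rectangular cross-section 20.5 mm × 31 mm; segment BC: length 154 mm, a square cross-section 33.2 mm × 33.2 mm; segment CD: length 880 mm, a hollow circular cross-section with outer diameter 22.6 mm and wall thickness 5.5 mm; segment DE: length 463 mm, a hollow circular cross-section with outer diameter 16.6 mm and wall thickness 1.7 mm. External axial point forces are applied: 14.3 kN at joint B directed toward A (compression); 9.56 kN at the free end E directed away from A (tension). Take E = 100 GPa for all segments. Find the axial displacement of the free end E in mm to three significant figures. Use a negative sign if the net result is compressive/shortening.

0.808 mm

Internal axial forces (sectioning from the free end, tension +): N_DE = 9.56 kN, N_CD = 9.56 kN, N_BC = 9.56 kN, N_AB = -4.74 kN.
A_AB = 635.5 mm².
A_BC = 1102 mm².
A_CD = 295.5 mm².
A_DE = 79.58 mm².
δ_AB = -4740·616/(635.5·100000) = -0.04595 mm
δ_BC = 9560·154/(1102·100000) = 0.01336 mm
δ_CD = 9560·880/(295.5·100000) = 0.2847 mm
δ_DE = 9560·463/(79.58·100000) = 0.5562 mm
δ = Σδ_i = 0.8084 mm.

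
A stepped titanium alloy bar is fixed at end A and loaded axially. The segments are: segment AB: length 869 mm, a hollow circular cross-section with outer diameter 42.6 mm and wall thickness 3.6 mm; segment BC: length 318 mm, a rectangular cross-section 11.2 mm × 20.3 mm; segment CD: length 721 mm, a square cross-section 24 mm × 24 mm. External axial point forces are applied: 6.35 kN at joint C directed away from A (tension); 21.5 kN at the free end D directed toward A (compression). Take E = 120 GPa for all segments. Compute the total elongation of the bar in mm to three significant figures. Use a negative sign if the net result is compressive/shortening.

Internal axial forces (sectioning from the free end, tension +): N_CD = -21.5 kN, N_BC = -15.15 kN, N_AB = -15.15 kN.
A_AB = 441.1 mm².
A_BC = 227.4 mm².
A_CD = 576 mm².
δ_AB = -15150·869/(441.1·120000) = -0.2487 mm
δ_BC = -15150·318/(227.4·120000) = -0.1766 mm
δ_CD = -21500·721/(576·120000) = -0.2243 mm
δ = Σδ_i = -0.6496 mm.

-0.650 mm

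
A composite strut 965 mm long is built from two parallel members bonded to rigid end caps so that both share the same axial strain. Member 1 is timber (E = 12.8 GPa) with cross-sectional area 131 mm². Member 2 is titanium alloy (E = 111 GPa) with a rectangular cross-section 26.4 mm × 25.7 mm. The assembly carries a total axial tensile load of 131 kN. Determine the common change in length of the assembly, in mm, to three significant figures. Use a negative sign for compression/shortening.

1.64 mm

A_2 = 678.5 mm².
Equal strain + equilibrium ⇒ each member carries load in proportion to AE: A₁E₁ = 1677000 N, A₂E₂ = 75310000 N, ΣAE = 76990000 N.
δ = PL/ΣAE = 131000·965/76990000 = 1.642 mm.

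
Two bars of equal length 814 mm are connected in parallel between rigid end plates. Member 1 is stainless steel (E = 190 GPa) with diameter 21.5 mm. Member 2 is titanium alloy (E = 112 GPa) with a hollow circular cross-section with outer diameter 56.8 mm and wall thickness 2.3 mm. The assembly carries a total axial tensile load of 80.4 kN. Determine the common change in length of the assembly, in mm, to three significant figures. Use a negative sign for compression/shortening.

A_1 = 363.1 mm².
A_2 = 393.8 mm².
Equal strain + equilibrium ⇒ each member carries load in proportion to AE: A₁E₁ = 68980000 N, A₂E₂ = 44110000 N, ΣAE = 113100000 N.
δ = PL/ΣAE = 80400·814/113100000 = 0.5787 mm.

0.579 mm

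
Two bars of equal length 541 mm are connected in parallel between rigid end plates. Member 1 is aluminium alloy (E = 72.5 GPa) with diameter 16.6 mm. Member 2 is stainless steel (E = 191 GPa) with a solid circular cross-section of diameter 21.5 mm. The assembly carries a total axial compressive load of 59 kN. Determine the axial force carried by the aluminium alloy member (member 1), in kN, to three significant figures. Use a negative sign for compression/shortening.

-10.9 kN

A_1 = 216.4 mm².
A_2 = 363.1 mm².
Equal strain + equilibrium ⇒ each member carries load in proportion to AE: A₁E₁ = 15690000 N, A₂E₂ = 69340000 N, ΣAE = 85030000 N.
F₁ = P·A₁E₁/ΣAE = -59000·15690000/85030000 = -10890 N.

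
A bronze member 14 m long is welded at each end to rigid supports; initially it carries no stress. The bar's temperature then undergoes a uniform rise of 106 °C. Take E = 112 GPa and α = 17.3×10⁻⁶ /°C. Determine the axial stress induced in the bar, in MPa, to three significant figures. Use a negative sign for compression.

-205 MPa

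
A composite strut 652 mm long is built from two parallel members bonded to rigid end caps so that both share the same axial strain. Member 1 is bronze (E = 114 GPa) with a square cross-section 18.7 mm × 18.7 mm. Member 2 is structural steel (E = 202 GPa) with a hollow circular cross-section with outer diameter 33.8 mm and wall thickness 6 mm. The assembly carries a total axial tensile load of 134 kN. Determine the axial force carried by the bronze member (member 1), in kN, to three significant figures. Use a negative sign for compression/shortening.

A_1 = 349.7 mm².
A_2 = 524 mm².
Equal strain + equilibrium ⇒ each member carries load in proportion to AE: A₁E₁ = 39860000 N, A₂E₂ = 105900000 N, ΣAE = 145700000 N.
F₁ = P·A₁E₁/ΣAE = 134000·39860000/145700000 = 36660 N.

36.7 kN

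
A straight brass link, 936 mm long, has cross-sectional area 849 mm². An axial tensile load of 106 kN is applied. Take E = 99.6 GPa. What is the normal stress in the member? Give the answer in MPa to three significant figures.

125 MPa

σ = N/A = 106000/849 = 124.9 MPa.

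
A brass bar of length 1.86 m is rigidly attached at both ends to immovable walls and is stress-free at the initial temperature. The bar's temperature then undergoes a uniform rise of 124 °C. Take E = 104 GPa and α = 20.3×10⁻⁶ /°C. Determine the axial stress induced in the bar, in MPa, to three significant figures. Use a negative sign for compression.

Free thermal expansion αLΔT = 20.3e-6 · 1860 · 124 = 4.682 mm.
The walls impose strain ε = −(4.682)/1860 = -2.5172e-03; σ = Eε = 104000 · -2.5172e-03 = -261.8 MPa.

-262 MPa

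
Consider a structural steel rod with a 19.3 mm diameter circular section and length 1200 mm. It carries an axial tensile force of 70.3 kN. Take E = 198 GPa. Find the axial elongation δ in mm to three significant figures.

A = 292.6 mm².
δ_mech = NL/(AE) = 70300·1200/(292.6·198000) = 1.456 mm.

1.46 mm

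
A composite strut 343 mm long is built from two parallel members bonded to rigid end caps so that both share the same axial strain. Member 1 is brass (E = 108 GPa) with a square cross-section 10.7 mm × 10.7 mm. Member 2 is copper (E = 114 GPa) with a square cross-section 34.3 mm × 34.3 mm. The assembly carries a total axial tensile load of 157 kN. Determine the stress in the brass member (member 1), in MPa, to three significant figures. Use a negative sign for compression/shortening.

A_1 = 114.5 mm².
A_2 = 1176 mm².
Equal strain + equilibrium ⇒ each member carries load in proportion to AE: A₁E₁ = 12360000 N, A₂E₂ = 134100000 N, ΣAE = 146500000 N.
σ₁ = P·E₁/ΣAE = 157000·108000/146500000 = 115.8 MPa.

116 MPa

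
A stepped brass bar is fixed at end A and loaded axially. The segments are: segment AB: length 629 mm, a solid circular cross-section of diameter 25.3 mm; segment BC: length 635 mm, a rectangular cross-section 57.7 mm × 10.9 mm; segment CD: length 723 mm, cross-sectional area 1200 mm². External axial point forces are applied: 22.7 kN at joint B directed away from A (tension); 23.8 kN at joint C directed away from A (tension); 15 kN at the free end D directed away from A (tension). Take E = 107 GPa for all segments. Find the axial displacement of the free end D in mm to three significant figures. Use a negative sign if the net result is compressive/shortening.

Internal axial forces (sectioning from the free end, tension +): N_CD = 15 kN, N_BC = 38.8 kN, N_AB = 61.5 kN.
A_AB = 502.7 mm².
A_BC = 628.9 mm².
δ_AB = 61500·629/(502.7·107000) = 0.7191 mm
δ_BC = 38800·635/(628.9·107000) = 0.3661 mm
δ_CD = 15000·723/(1200·107000) = 0.08446 mm
δ = Σδ_i = 1.17 mm.

1.17 mm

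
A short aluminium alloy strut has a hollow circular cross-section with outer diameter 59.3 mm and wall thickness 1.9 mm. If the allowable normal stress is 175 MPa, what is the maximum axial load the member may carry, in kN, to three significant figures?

60.0 kN

A = 342.6 mm².
P_max = σ_allow · A = 175 · 342.6 = 59960 N = 59.96 kN.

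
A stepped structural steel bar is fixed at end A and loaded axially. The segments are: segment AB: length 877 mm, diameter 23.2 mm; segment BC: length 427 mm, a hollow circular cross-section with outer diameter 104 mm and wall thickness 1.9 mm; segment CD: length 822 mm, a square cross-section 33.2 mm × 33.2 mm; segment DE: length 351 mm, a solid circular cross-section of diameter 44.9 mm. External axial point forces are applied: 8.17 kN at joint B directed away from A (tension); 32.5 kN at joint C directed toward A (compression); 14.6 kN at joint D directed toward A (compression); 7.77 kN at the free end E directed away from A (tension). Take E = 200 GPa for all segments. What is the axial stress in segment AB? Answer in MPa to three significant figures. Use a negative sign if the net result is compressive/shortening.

Internal axial forces (sectioning from the free end, tension +): N_DE = 7.77 kN, N_CD = -6.83 kN, N_BC = -39.33 kN, N_AB = -31.16 kN.
A_AB = 422.7 mm².
σ_AB = N_AB/A_AB = -31160/422.7 = -73.71 MPa.

-73.7 MPa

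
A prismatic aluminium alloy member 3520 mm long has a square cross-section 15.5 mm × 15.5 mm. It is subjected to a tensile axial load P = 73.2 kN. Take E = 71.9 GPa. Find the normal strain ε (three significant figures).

0.00424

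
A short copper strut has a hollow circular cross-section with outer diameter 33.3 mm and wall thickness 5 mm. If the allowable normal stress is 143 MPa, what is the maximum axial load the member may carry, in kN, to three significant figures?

63.6 kN

A = 444.5 mm².
P_max = σ_allow · A = 143 · 444.5 = 63570 N = 63.57 kN.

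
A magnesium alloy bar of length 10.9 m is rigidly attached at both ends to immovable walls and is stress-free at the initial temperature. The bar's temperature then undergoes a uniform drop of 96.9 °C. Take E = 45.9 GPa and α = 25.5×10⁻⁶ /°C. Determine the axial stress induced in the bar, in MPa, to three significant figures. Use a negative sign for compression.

Free thermal expansion αLΔT = 25.5e-6 · 10900 · -96.9 = -26.93 mm.
The walls impose strain ε = −(-26.93)/10900 = 2.4709e-03; σ = Eε = 45900 · 2.4709e-03 = 113.4 MPa.

113 MPa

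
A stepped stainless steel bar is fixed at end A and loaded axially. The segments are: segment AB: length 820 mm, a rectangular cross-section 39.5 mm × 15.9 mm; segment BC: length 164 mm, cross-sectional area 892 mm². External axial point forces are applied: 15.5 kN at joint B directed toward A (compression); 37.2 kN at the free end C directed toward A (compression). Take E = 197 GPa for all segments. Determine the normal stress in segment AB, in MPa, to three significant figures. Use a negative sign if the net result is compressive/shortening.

Internal axial forces (sectioning from the free end, tension +): N_BC = -37.2 kN, N_AB = -52.7 kN.
A_AB = 628.1 mm².
σ_AB = N_AB/A_AB = -52700/628.1 = -83.91 MPa.

-83.9 MPa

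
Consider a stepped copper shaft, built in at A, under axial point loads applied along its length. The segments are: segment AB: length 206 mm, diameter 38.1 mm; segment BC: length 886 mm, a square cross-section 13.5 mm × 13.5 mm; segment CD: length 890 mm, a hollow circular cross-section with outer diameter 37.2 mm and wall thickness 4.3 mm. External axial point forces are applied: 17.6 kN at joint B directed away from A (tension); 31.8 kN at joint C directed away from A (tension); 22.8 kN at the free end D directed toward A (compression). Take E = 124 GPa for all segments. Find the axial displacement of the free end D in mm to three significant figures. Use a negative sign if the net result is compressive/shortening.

0.0234 mm

Internal axial forces (sectioning from the free end, tension +): N_CD = -22.8 kN, N_BC = 9 kN, N_AB = 26.6 kN.
A_AB = 1140 mm².
A_BC = 182.2 mm².
A_CD = 444.4 mm².
δ_AB = 26600·206/(1140·124000) = 0.03876 mm
δ_BC = 9000·886/(182.2·124000) = 0.3528 mm
δ_CD = -22800·890/(444.4·124000) = -0.3682 mm
δ = Σδ_i = 0.0234 mm.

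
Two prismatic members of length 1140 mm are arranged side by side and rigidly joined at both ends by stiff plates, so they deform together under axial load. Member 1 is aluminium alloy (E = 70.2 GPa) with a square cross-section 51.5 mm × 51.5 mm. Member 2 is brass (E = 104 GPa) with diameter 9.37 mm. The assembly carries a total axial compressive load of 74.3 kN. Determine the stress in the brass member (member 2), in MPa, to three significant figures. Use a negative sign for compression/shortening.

-40.0 MPa

A_1 = 2652 mm².
A_2 = 68.96 mm².
Equal strain + equilibrium ⇒ each member carries load in proportion to AE: A₁E₁ = 186200000 N, A₂E₂ = 7171000 N, ΣAE = 193400000 N.
σ₂ = P·E₂/ΣAE = -74300·104000/193400000 = -39.96 MPa.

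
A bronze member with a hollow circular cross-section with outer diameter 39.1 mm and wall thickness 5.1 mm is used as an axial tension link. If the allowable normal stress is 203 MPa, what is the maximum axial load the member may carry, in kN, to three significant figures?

111 kN

A = 544.8 mm².
P_max = σ_allow · A = 203 · 544.8 = 110600 N = 110.6 kN.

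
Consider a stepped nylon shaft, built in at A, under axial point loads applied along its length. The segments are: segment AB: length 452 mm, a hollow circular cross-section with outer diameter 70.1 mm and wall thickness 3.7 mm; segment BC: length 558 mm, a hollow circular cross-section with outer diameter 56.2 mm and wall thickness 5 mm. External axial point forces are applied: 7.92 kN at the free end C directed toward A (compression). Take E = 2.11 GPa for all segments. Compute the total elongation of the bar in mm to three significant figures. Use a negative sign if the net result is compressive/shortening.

-4.80 mm

Internal axial forces (sectioning from the free end, tension +): N_BC = -7.92 kN, N_AB = -7.92 kN.
A_AB = 771.8 mm².
A_BC = 804.2 mm².
δ_AB = -7920·452/(771.8·2110) = -2.198 mm
δ_BC = -7920·558/(804.2·2110) = -2.604 mm
δ = Σδ_i = -4.802 mm.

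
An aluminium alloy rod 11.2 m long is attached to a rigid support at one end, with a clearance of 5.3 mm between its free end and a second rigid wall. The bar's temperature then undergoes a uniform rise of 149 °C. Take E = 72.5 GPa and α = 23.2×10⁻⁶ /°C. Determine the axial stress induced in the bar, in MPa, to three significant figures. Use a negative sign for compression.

Free thermal expansion αLΔT = 23.2e-6 · 11200 · 149 = 38.72 mm.
The walls engage after the gap closes; constrained expansion = 38.72 − 5.3 = 33.42 mm.
The walls impose strain ε = −(33.42)/11200 = -2.9836e-03; σ = Eε = 72500 · -2.9836e-03 = -216.3 MPa.

-216 MPa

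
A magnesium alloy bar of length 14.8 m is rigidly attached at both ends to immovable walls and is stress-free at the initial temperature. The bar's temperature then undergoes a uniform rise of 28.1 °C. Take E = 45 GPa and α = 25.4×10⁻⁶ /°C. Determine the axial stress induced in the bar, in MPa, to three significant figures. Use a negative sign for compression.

-32.1 MPa

Free thermal expansion αLΔT = 25.4e-6 · 14800 · 28.1 = 10.56 mm.
The walls impose strain ε = −(10.56)/14800 = -7.1374e-04; σ = Eε = 45000 · -7.1374e-04 = -32.12 MPa.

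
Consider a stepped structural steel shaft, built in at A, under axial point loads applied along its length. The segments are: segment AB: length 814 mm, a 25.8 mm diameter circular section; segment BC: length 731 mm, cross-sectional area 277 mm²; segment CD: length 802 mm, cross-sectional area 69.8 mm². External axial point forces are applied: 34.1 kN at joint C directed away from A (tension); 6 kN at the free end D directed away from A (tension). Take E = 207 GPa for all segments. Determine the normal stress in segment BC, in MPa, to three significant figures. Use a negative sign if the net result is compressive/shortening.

145 MPa

Internal axial forces (sectioning from the free end, tension +): N_CD = 6 kN, N_BC = 40.1 kN, N_AB = 40.1 kN.
σ_BC = N_BC/A_BC = 40100/277 = 144.8 MPa.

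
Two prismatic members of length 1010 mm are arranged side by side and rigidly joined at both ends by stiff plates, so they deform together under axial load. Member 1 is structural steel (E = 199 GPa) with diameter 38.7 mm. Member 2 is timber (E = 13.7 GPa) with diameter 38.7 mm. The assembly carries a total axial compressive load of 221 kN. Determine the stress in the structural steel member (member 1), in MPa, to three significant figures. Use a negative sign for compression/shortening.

-176 MPa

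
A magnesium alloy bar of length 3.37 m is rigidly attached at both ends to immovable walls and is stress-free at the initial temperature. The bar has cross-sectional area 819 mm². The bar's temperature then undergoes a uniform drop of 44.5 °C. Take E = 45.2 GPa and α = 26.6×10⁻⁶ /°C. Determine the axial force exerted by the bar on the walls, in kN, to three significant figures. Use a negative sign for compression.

Free thermal expansion αLΔT = 26.6e-6 · 3370 · -44.5 = -3.989 mm.
The walls impose strain ε = −(-3.989)/3370 = 1.1837e-03; σ = Eε = 45200 · 1.1837e-03 = 53.5 MPa.
Wall reaction R = σ·A = 53.5·819 = 43820 N = 43.82 kN.

43.8 kN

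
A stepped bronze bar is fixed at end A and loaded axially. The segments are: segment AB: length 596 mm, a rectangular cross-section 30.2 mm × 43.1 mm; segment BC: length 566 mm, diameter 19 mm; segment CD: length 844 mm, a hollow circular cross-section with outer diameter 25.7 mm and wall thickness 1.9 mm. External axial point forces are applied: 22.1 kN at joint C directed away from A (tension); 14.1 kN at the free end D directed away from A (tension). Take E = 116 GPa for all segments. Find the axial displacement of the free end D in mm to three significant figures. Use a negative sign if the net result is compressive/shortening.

1.49 mm

Internal axial forces (sectioning from the free end, tension +): N_CD = 14.1 kN, N_BC = 36.2 kN, N_AB = 36.2 kN.
A_AB = 1302 mm².
A_BC = 283.5 mm².
A_CD = 142.1 mm².
δ_AB = 36200·596/(1302·116000) = 0.1429 mm
δ_BC = 36200·566/(283.5·116000) = 0.623 mm
δ_CD = 14100·844/(142.1·116000) = 0.7221 mm
δ = Σδ_i = 1.488 mm.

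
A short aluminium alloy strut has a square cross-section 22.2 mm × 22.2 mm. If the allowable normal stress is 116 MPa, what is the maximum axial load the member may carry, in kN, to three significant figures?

A = 492.8 mm².
P_max = σ_allow · A = 116 · 492.8 = 57170 N = 57.17 kN.

57.2 kN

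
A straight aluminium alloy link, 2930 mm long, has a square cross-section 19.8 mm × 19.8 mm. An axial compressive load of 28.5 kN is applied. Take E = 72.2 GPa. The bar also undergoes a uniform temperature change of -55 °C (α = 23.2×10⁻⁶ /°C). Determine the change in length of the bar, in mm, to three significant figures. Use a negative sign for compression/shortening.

-6.69 mm

A = 392 mm².
δ_mech = NL/(AE) = -28500·2930/(392·72200) = -2.95 mm.
δ_thermal = αLΔT = 23.2e-6·2930·-55 = -3.739 mm.
δ = δ_mech + δ_thermal = -6.689 mm.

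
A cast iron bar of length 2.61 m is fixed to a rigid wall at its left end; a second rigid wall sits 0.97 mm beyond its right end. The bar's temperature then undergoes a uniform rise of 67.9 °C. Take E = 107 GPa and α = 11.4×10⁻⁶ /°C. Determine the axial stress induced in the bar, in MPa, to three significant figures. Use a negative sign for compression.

-43.1 MPa

Free thermal expansion αLΔT = 11.4e-6 · 2610 · 67.9 = 2.02 mm.
The walls engage after the gap closes; constrained expansion = 2.02 − 0.97 = 1.05 mm.
The walls impose strain ε = −(1.05)/2610 = -4.0241e-04; σ = Eε = 107000 · -4.0241e-04 = -43.06 MPa.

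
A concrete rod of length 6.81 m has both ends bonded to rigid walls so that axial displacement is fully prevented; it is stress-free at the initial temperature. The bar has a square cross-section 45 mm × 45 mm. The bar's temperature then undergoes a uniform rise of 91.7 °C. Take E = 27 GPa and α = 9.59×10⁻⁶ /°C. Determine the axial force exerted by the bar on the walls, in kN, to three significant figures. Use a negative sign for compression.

-48.1 kN

Free thermal expansion αLΔT = 9.59e-6 · 6810 · 91.7 = 5.989 mm.
The walls impose strain ε = −(5.989)/6810 = -8.7940e-04; σ = Eε = 27000 · -8.7940e-04 = -23.74 MPa.
Wall reaction R = σ·A = -23.74·2025 = -48080 N = -48.08 kN.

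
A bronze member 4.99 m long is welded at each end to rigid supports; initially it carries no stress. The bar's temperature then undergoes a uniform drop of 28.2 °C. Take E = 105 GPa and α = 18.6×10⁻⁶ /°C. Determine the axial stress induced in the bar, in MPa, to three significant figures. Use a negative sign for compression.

Free thermal expansion αLΔT = 18.6e-6 · 4990 · -28.2 = -2.617 mm.
The walls impose strain ε = −(-2.617)/4990 = 5.2452e-04; σ = Eε = 105000 · 5.2452e-04 = 55.07 MPa.

55.1 MPa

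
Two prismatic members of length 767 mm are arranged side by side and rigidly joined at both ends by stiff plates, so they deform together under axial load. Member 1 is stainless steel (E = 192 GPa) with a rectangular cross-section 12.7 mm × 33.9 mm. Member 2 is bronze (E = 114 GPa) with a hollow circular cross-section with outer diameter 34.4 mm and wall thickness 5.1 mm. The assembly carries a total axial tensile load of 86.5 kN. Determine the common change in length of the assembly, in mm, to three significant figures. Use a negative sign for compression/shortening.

0.487 mm

A_1 = 430.5 mm².
A_2 = 469.4 mm².
Equal strain + equilibrium ⇒ each member carries load in proportion to AE: A₁E₁ = 82660000 N, A₂E₂ = 53520000 N, ΣAE = 136200000 N.
δ = PL/ΣAE = 86500·767/136200000 = 0.4872 mm.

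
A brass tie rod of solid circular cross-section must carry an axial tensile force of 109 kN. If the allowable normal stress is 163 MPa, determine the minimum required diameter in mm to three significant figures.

29.2 mm

Required area A ≥ P/σ_allow = 109000/163 = 668.7 mm².
For a solid circular section, d ≥ √(4A/π) = 29.18 mm.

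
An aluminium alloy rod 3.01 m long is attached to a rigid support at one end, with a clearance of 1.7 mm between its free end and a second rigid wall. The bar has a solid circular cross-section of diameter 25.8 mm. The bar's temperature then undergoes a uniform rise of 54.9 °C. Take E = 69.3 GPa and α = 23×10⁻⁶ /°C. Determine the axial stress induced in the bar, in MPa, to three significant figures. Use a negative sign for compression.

-48.4 MPa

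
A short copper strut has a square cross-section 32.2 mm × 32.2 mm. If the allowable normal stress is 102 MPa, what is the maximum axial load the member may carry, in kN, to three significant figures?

106 kN

A = 1037 mm².
P_max = σ_allow · A = 102 · 1037 = 105800 N = 105.8 kN.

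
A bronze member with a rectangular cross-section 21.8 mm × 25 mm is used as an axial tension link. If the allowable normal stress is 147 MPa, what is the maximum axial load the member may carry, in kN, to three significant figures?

A = 545 mm².
P_max = σ_allow · A = 147 · 545 = 80120 N = 80.11 kN.

80.1 kN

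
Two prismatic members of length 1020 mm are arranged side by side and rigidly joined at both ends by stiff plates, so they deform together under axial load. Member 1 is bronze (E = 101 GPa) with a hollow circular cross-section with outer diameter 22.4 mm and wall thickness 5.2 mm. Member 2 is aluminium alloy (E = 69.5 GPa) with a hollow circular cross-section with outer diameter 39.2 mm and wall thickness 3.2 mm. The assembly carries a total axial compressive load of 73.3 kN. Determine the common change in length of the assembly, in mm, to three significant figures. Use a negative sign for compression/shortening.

A_1 = 281 mm².
A_2 = 361.9 mm².
Equal strain + equilibrium ⇒ each member carries load in proportion to AE: A₁E₁ = 28380000 N, A₂E₂ = 25150000 N, ΣAE = 53530000 N.
δ = PL/ΣAE = -73300·1020/53530000 = -1.397 mm.

-1.40 mm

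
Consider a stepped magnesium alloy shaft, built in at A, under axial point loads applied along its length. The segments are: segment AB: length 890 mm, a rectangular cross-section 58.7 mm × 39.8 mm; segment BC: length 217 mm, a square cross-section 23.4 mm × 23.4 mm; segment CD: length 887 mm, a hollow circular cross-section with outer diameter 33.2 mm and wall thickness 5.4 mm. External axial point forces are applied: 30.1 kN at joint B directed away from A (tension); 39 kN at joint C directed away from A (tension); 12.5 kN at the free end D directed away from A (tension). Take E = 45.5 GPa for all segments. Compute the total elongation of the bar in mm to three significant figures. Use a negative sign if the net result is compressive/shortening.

1.65 mm

Internal axial forces (sectioning from the free end, tension +): N_CD = 12.5 kN, N_BC = 51.5 kN, N_AB = 81.6 kN.
A_AB = 2336 mm².
A_BC = 547.6 mm².
A_CD = 471.6 mm².
δ_AB = 81600·890/(2336·45500) = 0.6832 mm
δ_BC = 51500·217/(547.6·45500) = 0.4486 mm
δ_CD = 12500·887/(471.6·45500) = 0.5167 mm
δ = Σδ_i = 1.648 mm.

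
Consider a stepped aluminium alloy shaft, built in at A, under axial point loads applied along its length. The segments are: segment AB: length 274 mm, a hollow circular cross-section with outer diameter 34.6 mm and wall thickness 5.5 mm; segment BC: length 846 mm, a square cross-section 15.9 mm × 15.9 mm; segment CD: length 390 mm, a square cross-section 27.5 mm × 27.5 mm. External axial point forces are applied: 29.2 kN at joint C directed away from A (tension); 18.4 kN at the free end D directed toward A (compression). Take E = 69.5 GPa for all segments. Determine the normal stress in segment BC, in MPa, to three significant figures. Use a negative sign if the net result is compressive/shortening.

Internal axial forces (sectioning from the free end, tension +): N_CD = -18.4 kN, N_BC = 10.8 kN, N_AB = 10.8 kN.
A_BC = 252.8 mm².
σ_BC = N_BC/A_BC = 10800/252.8 = 42.72 MPa.

42.7 MPa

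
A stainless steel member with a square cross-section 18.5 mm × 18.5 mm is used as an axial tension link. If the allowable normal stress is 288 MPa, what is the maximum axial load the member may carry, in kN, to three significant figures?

A = 342.2 mm².
P_max = σ_allow · A = 288 · 342.2 = 98570 N = 98.57 kN.

98.6 kN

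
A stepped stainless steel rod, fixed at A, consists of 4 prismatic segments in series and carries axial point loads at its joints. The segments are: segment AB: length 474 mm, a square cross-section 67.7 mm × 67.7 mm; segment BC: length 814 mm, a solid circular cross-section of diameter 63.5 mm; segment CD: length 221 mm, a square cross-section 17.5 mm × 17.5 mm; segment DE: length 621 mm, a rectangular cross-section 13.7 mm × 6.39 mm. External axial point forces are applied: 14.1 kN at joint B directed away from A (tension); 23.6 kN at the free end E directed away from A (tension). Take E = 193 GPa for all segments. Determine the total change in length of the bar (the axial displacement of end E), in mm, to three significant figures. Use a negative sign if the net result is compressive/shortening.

1.01 mm

Internal axial forces (sectioning from the free end, tension +): N_DE = 23.6 kN, N_CD = 23.6 kN, N_BC = 23.6 kN, N_AB = 37.7 kN.
A_AB = 4583 mm².
A_BC = 3167 mm².
A_CD = 306.2 mm².
A_DE = 87.54 mm².
δ_AB = 37700·474/(4583·193000) = 0.0202 mm
δ_BC = 23600·814/(3167·193000) = 0.03143 mm
δ_CD = 23600·221/(306.2·193000) = 0.08824 mm
δ_DE = 23600·621/(87.54·193000) = 0.8674 mm
δ = Σδ_i = 1.007 mm.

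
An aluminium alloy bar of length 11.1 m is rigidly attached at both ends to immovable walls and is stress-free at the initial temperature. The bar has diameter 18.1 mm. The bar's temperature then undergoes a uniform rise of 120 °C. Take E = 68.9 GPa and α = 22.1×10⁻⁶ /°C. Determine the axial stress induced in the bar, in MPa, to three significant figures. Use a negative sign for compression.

-183 MPa

Free thermal expansion αLΔT = 22.1e-6 · 11100 · 120 = 29.44 mm.
The walls impose strain ε = −(29.44)/11100 = -2.6520e-03; σ = Eε = 68900 · -2.6520e-03 = -182.7 MPa.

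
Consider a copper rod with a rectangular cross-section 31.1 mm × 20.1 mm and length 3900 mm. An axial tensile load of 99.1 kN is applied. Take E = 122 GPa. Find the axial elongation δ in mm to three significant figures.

A = 625.1 mm².
δ_mech = NL/(AE) = 99100·3900/(625.1·122000) = 5.068 mm.

5.07 mm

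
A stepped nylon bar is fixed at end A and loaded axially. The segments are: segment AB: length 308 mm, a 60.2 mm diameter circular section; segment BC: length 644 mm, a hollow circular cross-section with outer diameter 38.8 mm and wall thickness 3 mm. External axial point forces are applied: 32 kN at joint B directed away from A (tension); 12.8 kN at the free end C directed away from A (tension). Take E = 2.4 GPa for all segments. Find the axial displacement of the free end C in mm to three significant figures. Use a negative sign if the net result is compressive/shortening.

Internal axial forces (sectioning from the free end, tension +): N_BC = 12.8 kN, N_AB = 44.8 kN.
A_AB = 2846 mm².
A_BC = 337.4 mm².
δ_AB = 44800·308/(2846·2400) = 2.02 mm
δ_BC = 12800·644/(337.4·2400) = 10.18 mm
δ = Σδ_i = 12.2 mm.

12.2 mm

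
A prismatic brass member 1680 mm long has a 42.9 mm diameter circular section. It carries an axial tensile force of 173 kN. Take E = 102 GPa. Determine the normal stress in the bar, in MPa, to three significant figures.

A = 1445 mm².
σ = N/A = 173000/1445 = 119.7 MPa.

120 MPa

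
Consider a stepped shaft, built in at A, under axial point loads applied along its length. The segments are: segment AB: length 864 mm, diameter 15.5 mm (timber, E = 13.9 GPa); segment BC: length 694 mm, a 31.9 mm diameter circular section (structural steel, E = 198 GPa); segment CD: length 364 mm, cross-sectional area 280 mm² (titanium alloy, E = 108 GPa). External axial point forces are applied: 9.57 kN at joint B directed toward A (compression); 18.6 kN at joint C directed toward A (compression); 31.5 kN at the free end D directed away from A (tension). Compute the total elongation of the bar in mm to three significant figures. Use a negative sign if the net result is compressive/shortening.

Internal axial forces (sectioning from the free end, tension +): N_CD = 31.5 kN, N_BC = 12.9 kN, N_AB = 3.33 kN.
A_AB = 188.7 mm².
A_BC = 799.2 mm².
δ_AB = 3330·864/(188.7·13900) = 1.097 mm
δ_BC = 12900·694/(799.2·198000) = 0.05657 mm
δ_CD = 31500·364/(280·108000) = 0.3792 mm
δ = Σδ_i = 1.533 mm.

1.53 mm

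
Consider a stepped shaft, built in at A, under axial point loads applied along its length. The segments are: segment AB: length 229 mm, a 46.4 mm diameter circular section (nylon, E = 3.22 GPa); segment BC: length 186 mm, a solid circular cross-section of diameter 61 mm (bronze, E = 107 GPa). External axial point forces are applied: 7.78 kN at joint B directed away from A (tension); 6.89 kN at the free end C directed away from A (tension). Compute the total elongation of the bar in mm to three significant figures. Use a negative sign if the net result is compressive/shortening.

0.621 mm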